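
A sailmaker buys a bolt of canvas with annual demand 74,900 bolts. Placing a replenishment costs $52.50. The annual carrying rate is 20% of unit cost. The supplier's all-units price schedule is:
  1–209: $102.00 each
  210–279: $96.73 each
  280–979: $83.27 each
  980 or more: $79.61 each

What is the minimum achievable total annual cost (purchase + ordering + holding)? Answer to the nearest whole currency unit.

Holding cost per unit per year at price C is H = 0.20·C.
Candidates are each tier's EOQ (if it falls in that tier) and each price-break quantity.
Tier 1 ($102.00): EOQ = 620.9 exceeds tier's upper bound 209, so this tier is dominated.
Tier 2 ($96.73): EOQ = 637.6 exceeds tier's upper bound 279, so this tier is dominated.
EOQ at $83.27 = 687.2 (feasible in tier 3): TC = 74,900×$83.27 + (74,900/687.2)×52.5 + (687.2/2)×0.20×$83.27 = $6,248,367.45.
EOQ at $79.61 = 702.8 < 980, so use break Q=980: TC = 74,900×$79.61 + (74,900/980.0)×52.5 + (980.0/2)×0.20×$79.61 = $5,974,603.28.
Lowest total cost among the candidates is at Q = 980.0.

TC* ≈ $5,974,603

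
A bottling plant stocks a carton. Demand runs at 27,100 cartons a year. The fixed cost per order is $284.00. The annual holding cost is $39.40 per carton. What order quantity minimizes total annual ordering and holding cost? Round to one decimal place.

Q* ≈ 625.0 cartons

EOQ = √(2DS / H) = √(2 × 27,100 × 284 / 39.4).
= √(15,392,800 / 39.4) = √390,680.203 ≈ 625.044.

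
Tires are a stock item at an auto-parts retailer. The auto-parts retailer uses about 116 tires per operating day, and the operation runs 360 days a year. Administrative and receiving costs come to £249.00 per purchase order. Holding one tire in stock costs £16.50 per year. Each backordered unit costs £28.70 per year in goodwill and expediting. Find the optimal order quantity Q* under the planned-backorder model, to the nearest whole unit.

Q* ≈ 1,409 tires

Annual demand D = 116 × 360 = 41,760.
With planned backorders, Q* = √(2DS/H) · √((H+B)/B).
√(2DS/H) = √(2 × 41,760 × 249 / 16.5) = 1122.672.
√((H+B)/B) = √((16.5+28.7)/28.7) = 1.2550.
Q* ≈ 1408.903.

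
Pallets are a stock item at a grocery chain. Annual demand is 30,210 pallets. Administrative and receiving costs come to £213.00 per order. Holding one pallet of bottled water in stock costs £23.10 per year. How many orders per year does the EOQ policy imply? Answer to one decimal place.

N ≈ 40.5 orders per year

Q* = √(2DS/H) = √(2 × 30,210 × 213 / 23.1) ≈ 746.40.
Orders per year = D / Q* = 30,210 / 746.40 ≈ 40.474.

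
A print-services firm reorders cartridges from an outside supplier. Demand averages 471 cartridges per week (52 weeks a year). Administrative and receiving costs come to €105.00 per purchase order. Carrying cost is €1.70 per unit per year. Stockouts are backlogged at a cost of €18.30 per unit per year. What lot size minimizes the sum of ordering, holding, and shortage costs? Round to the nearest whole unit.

Q* ≈ 1,818 cartridges

Annual demand D = 471 × 52 = 24,492.
With planned backorders, Q* = √(2DS/H) · √((H+B)/B).
√(2DS/H) = √(2 × 24,492 × 105 / 1.7) = 1739.391.
√((H+B)/B) = √((1.7+18.3)/18.3) = 1.0454.
Q* ≈ 1818.389.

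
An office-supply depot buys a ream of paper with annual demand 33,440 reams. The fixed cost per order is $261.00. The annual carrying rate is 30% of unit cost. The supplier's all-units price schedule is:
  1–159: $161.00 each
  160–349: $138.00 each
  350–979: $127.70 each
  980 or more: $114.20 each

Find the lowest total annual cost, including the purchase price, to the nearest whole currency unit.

Holding cost per unit per year at price C is H = 0.30·C.
Candidates are each tier's EOQ (if it falls in that tier) and each price-break quantity.
Tier 1 ($161.00): EOQ = 601.2 exceeds tier's upper bound 159, so this tier is dominated.
Tier 2 ($138.00): EOQ = 649.3 exceeds tier's upper bound 349, so this tier is dominated.
EOQ at $127.70 = 675.0 (feasible in tier 3): TC = 33,440×$127.70 + (33,440/675.0)×261 + (675.0/2)×0.30×$127.70 = $4,296,147.76.
EOQ at $114.20 = 713.8 < 980, so use break Q=980: TC = 33,440×$114.20 + (33,440/980.0)×261 + (980.0/2)×0.30×$114.20 = $3,844,541.36.
Lowest total cost among the candidates is at Q = 980.0.

TC* ≈ $3,844,541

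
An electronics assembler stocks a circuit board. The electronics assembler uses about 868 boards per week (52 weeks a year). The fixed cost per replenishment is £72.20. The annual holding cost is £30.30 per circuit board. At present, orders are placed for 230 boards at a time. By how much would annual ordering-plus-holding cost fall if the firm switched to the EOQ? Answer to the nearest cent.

Extra cost ≈ £3,600.36 per year

Annual demand D = 868 × 52 = 45,136.
EOQ = √(2DS/H) = √(2 × 45,136 × 72.2 / 30.3) ≈ 463.79.
Cost at Q* = (D/Q*)S + (Q*/2)H = √(2DSH) ≈ £14,052.92.
Cost at Q = 230: (45,136/230)×72.2 + (230/2)×30.3 = £14,168.78 + £3,484.50 = £17,653.28.
Excess = £17,653.28 − £14,052.92 = £3,600.36.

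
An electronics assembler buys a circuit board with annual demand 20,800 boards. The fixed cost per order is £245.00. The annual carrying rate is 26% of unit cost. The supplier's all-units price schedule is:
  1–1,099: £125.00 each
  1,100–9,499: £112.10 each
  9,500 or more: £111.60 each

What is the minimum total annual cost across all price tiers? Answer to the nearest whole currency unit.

Holding cost per unit per year at price C is H = 0.26·C.
For each price level, check whether its EOQ is feasible; otherwise the best quantity at that price is the breakpoint.
EOQ at £125.00 = 560.0 (feasible in tier 1): TC = 20,800×£125.00 + (20,800/560.0)×245 + (560.0/2)×0.26×£125.00 = £2,618,200.00.
EOQ at £112.10 = 591.3 < 1100, so use break Q=1100: TC = 20,800×£112.10 + (20,800/1100.0)×245 + (1100.0/2)×0.26×£112.10 = £2,352,343.03.
EOQ at £111.60 = 592.7 < 9500, so use break Q=9500: TC = 20,800×£111.60 + (20,800/9500.0)×245 + (9500.0/2)×0.26×£111.60 = £2,459,642.42.
Lowest total cost among the candidates is at Q = 1100.0.

TC* ≈ £2,352,343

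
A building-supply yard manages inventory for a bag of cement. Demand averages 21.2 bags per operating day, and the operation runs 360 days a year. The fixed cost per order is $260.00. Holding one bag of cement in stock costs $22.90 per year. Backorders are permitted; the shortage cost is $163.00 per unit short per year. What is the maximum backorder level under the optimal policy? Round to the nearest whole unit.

Annual demand D = 21.2 × 360 = 7,632.
With planned backorders, Q* = √(2DS/H) · √((H+B)/B).
√(2DS/H) = √(2 × 7,632 × 260 / 22.9) = 416.297.
√((H+B)/B) = √((22.9+163)/163) = 1.0679.
Q* ≈ 444.579.
S* = Q* · H/(H+B) = 444.579 × 22.9/185.9 ≈ 54.765.

S* ≈ 55 bags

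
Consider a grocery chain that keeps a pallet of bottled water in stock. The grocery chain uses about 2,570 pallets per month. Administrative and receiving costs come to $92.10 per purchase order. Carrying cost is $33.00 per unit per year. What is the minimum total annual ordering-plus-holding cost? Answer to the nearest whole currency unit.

Annual demand D = 2,570 × 12 = 30,840.
Q* = √(2DS/H) = √(2 × 30,840 × 92.1 / 33) ≈ 414.90.
At Q*, ordering cost (D/Q*)S equals holding cost (Q*/2)H, each = √(DSH/2).
Minimum total = √(2DSH) = √(2 × 30,840 × 92.1 × 33) ≈ 13691.750.

TC* ≈ $13,692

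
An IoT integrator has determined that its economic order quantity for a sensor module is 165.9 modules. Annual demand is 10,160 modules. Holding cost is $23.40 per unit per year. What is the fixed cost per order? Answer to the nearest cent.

S ≈ $31.69

The basic EOQ model gives Q* = √(2DS/H); rearrange for the unknown.
From Q* = √(2DS/H): S = Q*²H / (2D) = 165.9² × 23.4 / (2 × 10,160) = 31.6946.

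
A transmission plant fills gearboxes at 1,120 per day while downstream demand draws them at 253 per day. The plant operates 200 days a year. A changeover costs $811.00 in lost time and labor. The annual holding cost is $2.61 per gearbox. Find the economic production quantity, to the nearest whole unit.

Annual demand D = 253 × 200 = 50,600.
Production build-up factor (1 − d/p) = 1 − 253/1,120 = 0.7741.
Q* = √(2DS / (H(1 − d/p))) = √(2 × 50,600 × 811 / (2.61 × 0.7741)).
= √(82,073,200 / 2.0204) ≈ 6373.528.

Q* ≈ 6,374 gearboxes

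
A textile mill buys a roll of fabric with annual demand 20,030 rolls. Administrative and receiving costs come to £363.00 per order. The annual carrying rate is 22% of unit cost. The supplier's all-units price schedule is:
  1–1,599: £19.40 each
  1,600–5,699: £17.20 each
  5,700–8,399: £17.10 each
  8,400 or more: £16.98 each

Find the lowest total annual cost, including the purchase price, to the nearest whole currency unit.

TC* ≈ £351,934

Holding cost per unit per year at price C is H = 0.22·C.
Candidates are each tier's EOQ (if it falls in that tier) and each price-break quantity.
Tier 1 (£19.40): EOQ = 1845.9 exceeds tier's upper bound 1599, so this tier is dominated.
EOQ at £17.20 = 1960.3 (feasible in tier 2): TC = 20,030×£17.20 + (20,030/1960.3)×363 + (1960.3/2)×0.22×£17.20 = £351,933.96.
EOQ at £17.10 = 1966.1 < 5700, so use break Q=5700: TC = 20,030×£17.10 + (20,030/5700.0)×363 + (5700.0/2)×0.22×£17.10 = £354,510.29.
EOQ at £16.98 = 1973.0 < 8400, so use break Q=8400: TC = 20,030×£16.98 + (20,030/8400.0)×363 + (8400.0/2)×0.22×£16.98 = £356,664.50.
Lowest total cost among the candidates is at Q = 1960.3.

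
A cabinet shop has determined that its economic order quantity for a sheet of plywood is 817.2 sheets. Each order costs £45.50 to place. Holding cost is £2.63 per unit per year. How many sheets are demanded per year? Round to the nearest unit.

Invert the EOQ relation Q*² = 2DS/H.
From Q* = √(2DS/H): D = Q*²H / (2S) = 817.2² × 2.63 / (2 × 45.5) = 19300.612.

D ≈ 19,301 sheets per year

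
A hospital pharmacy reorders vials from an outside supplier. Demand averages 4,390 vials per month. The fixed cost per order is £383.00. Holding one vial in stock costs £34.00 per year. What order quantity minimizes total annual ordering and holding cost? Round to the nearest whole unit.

Q* ≈ 1,089 vials

Annual demand D = 4,390 × 12 = 52,680.
EOQ = √(2DS / H) = √(2 × 52,680 × 383 / 34).
= √(40,352,880 / 34) = √1,186,849.4118 ≈ 1089.426.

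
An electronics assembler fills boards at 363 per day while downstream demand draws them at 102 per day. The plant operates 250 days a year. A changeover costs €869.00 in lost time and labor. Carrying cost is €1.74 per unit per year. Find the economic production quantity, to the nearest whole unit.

Annual demand D = 102 × 250 = 25,500.
Production build-up factor (1 − d/p) = 1 − 102/363 = 0.7190.
Q* = √(2DS / (H(1 − d/p))) = √(2 × 25,500 × 869 / (1.74 × 0.7190)).
= √(44,319,000 / 1.2511) ≈ 5951.870.

Q* ≈ 5,952 boards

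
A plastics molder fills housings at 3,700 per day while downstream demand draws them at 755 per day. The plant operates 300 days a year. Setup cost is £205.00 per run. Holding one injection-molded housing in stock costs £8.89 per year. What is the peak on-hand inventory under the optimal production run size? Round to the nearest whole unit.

Annual demand D = 755 × 300 = 226,500.
Production build-up factor (1 − d/p) = 1 − 755/3,700 = 0.7959.
Q* = √(2DS / (H(1 − d/p))) = √(2 × 226,500 × 205 / (8.89 × 0.7959)).
= √(92,865,000 / 7.076) ≈ 3622.708.
Maximum inventory = Q*(1 − d/p) = 3622.708 × 0.7959 ≈ 2883.480.

I_max ≈ 2,883 housings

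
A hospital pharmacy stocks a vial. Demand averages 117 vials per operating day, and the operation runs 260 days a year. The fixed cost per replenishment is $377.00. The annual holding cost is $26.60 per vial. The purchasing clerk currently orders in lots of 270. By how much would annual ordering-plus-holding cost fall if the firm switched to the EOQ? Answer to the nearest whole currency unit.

Annual demand D = 117 × 260 = 30,420.
EOQ = √(2DS/H) = √(2 × 30,420 × 377 / 26.6) ≈ 928.59.
Cost at Q* = (D/Q*)S + (Q*/2)H = √(2DSH) ≈ $24,700.52.
Cost at Q = 270: (30,420/270)×377 + (270/2)×26.6 = $42,475.33 + $3,591.00 = $46,066.33.
Excess = $46,066.33 − $24,700.52 = $21,365.81.

Extra cost ≈ $21,366 per year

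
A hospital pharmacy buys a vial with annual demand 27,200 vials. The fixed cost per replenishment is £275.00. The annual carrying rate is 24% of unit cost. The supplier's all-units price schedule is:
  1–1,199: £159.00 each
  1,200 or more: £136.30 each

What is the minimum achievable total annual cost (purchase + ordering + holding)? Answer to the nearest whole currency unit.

TC* ≈ £3,733,221

Holding cost per unit per year at price C is H = 0.24·C.
Evaluate total cost at each tier's feasible EOQ or, if the EOQ is below the tier, at the tier's minimum quantity.
EOQ at £159.00 = 626.1 (feasible in tier 1): TC = 27,200×£159.00 + (27,200/626.1)×275 + (626.1/2)×0.24×£159.00 = £4,348,692.96.
EOQ at £136.30 = 676.3 < 1200, so use break Q=1200: TC = 27,200×£136.30 + (27,200/1200.0)×275 + (1200.0/2)×0.24×£136.30 = £3,733,220.53.
Lowest total cost among the candidates is at Q = 1200.0.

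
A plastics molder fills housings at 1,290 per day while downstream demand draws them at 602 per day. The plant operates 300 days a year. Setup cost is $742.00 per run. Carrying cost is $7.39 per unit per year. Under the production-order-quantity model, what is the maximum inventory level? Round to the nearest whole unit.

I_max ≈ 4,398 housings

Annual demand D = 602 × 300 = 180,600.
Production build-up factor (1 − d/p) = 1 − 602/1,290 = 0.5333.
Q* = √(2DS / (H(1 − d/p))) = √(2 × 180,600 × 742 / (7.39 × 0.5333)).
= √(268,010,400 / 3.9413) ≈ 8246.207.
Maximum inventory = Q*(1 − d/p) = 8246.207 × 0.5333 ≈ 4397.977.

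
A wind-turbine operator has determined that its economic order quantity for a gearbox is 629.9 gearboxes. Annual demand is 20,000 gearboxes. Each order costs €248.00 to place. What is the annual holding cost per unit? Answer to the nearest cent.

H ≈ €25.00

The basic EOQ model gives Q* = √(2DS/H); rearrange for the unknown.
From Q* = √(2DS/H): H = 2DS / Q*² = 2 × 20,000 × 248 / 629.9² = 25.0016.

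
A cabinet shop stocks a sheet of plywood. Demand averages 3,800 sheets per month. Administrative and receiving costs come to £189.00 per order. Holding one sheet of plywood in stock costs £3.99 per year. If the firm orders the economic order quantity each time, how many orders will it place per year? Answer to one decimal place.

Annual demand D = 3,800 × 12 = 45,600.
The optimal lot size = √(2DS/H) = √(2 × 45,600 × 189 / 3.99) ≈ 2078.46.
Orders per year = D / Q* = 45,600 / 2078.46 ≈ 21.939.

N ≈ 21.9 orders per year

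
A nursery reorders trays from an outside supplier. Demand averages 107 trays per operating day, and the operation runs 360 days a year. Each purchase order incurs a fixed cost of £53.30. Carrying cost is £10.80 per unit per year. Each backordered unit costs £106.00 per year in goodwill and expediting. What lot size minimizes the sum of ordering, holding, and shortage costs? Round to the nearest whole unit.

Q* ≈ 647 trays

Annual demand D = 107 × 360 = 38,520.
With planned backorders, Q* = √(2DS/H) · √((H+B)/B).
√(2DS/H) = √(2 × 38,520 × 53.3 / 10.8) = 616.609.
√((H+B)/B) = √((10.8+106)/106) = 1.0497.
Q* ≈ 647.259.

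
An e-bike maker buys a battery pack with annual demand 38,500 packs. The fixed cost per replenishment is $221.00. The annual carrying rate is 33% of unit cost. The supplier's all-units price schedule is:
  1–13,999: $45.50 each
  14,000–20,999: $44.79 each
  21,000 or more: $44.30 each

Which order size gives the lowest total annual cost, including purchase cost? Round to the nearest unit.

Q* ≈ 1,065 packs

Holding cost per unit per year at price C is H = 0.33·C.
Candidates are each tier's EOQ (if it falls in that tier) and each price-break quantity.
EOQ at $45.50 = 1064.6 (feasible in tier 1): TC = 38,500×$45.50 + (38,500/1064.6)×221 + (1064.6/2)×0.33×$45.50 = $1,767,734.69.
EOQ at $44.79 = 1073.0 < 14000, so use break Q=14000: TC = 38,500×$44.79 + (38,500/14000.0)×221 + (14000.0/2)×0.33×$44.79 = $1,828,487.65.
EOQ at $44.30 = 1078.9 < 21000, so use break Q=21000: TC = 38,500×$44.30 + (38,500/21000.0)×221 + (21000.0/2)×0.33×$44.30 = $1,859,454.67.
Lowest total cost is $1,767,734.69 at Q = 1064.6.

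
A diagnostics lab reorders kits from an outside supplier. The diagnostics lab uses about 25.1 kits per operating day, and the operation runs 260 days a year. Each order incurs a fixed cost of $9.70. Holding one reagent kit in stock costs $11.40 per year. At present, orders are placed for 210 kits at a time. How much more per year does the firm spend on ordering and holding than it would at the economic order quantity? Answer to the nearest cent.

Annual demand D = 25.1 × 260 = 6,526.
EOQ = √(2DS/H) = √(2 × 6,526 × 9.7 / 11.4) ≈ 105.38.
Cost at Q* = (D/Q*)S + (Q*/2)H = √(2DSH) ≈ $1,201.37.
Cost at Q = 210: (6,526/210)×9.7 + (210/2)×11.4 = $301.44 + $1,197.00 = $1,498.44.
Excess = $1,498.44 − $1,201.37 = $297.07.

Extra cost ≈ $297.07 per year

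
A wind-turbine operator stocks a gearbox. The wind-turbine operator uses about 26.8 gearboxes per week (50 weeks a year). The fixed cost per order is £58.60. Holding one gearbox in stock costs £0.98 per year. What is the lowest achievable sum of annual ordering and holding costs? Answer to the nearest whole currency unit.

Annual demand D = 26.8 × 50 = 1,340.
EOQ = √(2DS/H) = √(2 × 1,340 × 58.6 / 0.98) ≈ 400.32.
At the optimum the two cost components are equal, so total cost = 2·(Q*/2)H = Q*·H.
Minimum total = √(2DSH) = √(2 × 1,340 × 58.6 × 0.98) ≈ 392.310.

TC* ≈ £392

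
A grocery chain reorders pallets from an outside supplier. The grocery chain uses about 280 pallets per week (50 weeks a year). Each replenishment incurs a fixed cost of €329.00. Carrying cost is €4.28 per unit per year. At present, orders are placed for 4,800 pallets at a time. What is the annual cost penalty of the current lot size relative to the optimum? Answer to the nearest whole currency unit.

Extra cost ≈ €4,952 per year

Annual demand D = 280 × 50 = 14,000.
EOQ = √(2DS/H) = √(2 × 14,000 × 329 / 4.28) ≈ 1467.08.
Cost at Q* = (D/Q*)S + (Q*/2)H = √(2DSH) ≈ €6,279.12.
Cost at Q = 4,800: (14,000/4,800)×329 + (4,800/2)×4.28 = €959.58 + €10,272.00 = €11,231.58.
Excess = €11,231.58 − €6,279.12 = €4,952.46.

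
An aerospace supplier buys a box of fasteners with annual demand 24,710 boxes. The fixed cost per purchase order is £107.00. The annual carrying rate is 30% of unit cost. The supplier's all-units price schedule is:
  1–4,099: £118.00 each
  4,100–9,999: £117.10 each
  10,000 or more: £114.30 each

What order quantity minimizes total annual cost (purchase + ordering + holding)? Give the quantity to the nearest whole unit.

Holding cost per unit per year at price C is H = 0.30·C.
Evaluate total cost at each tier's feasible EOQ or, if the EOQ is below the tier, at the tier's minimum quantity.
EOQ at £118.00 = 386.5 (feasible in tier 1): TC = 24,710×£118.00 + (24,710/386.5)×107 + (386.5/2)×0.30×£118.00 = £2,929,461.85.
EOQ at £117.10 = 388.0 < 4100, so use break Q=4100: TC = 24,710×£117.10 + (24,710/4100.0)×107 + (4100.0/2)×0.30×£117.10 = £2,966,202.37.
EOQ at £114.30 = 392.7 < 10000, so use break Q=10000: TC = 24,710×£114.30 + (24,710/10000.0)×107 + (10000.0/2)×0.30×£114.30 = £2,996,067.40.
Lowest total cost is £2,929,461.85 at Q = 386.5.

Q* ≈ 386 boxes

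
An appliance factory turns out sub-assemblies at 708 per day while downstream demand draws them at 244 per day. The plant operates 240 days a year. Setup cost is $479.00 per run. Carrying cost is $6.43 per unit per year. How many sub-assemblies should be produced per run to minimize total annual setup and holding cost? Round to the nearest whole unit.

Q* ≈ 3,649 sub-assemblies

Annual demand D = 244 × 240 = 58,560.
Production build-up factor (1 − d/p) = 1 − 244/708 = 0.6554.
Q* = √(2DS / (H(1 − d/p))) = √(2 × 58,560 × 479 / (6.43 × 0.6554)).
= √(56,100,480 / 4.214) ≈ 3648.677.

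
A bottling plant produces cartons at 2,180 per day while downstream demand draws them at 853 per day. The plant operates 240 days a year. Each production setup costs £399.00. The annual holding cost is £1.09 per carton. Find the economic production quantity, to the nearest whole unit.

Q* ≈ 15,691 cartons

Annual demand D = 853 × 240 = 204,720.
Production build-up factor (1 − d/p) = 1 − 853/2,180 = 0.6087.
Q* = √(2DS / (H(1 − d/p))) = √(2 × 204,720 × 399 / (1.09 × 0.6087)).
= √(163,366,560 / 0.6635) ≈ 15691.379.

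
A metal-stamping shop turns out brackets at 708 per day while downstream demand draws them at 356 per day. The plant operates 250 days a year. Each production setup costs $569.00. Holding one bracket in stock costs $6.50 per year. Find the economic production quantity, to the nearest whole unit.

Q* ≈ 5,598 brackets

Annual demand D = 356 × 250 = 89,000.
Production build-up factor (1 − d/p) = 1 − 356/708 = 0.4972.
Q* = √(2DS / (H(1 − d/p))) = √(2 × 89,000 × 569 / (6.5 × 0.4972)).
= √(101,282,000 / 3.2316) ≈ 5598.282.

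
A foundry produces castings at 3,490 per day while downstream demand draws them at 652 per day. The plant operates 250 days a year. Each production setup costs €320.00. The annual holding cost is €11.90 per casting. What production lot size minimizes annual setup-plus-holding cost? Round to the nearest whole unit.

Annual demand D = 652 × 250 = 163,000.
Production build-up factor (1 − d/p) = 1 − 652/3,490 = 0.8132.
Q* = √(2DS / (H(1 − d/p))) = √(2 × 163,000 × 320 / (11.9 × 0.8132)).
= √(104,320,000 / 9.6768) ≈ 3283.347.

Q* ≈ 3,283 castings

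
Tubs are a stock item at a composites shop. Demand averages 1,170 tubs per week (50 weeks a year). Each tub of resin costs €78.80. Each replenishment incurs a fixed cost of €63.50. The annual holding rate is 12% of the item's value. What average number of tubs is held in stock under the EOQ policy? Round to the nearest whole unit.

Average inventory ≈ 443 tubs

Annual demand D = 1,170 × 50 = 58,500.
Holding cost H = 0.12 × €78.80 = €9.4560 per unit per year.
EOQ = √(2DS/H) = √(2 × 58,500 × 63.5 / 9.456) ≈ 886.39.
Average inventory = Q*/2 ≈ 886.39 / 2 = 443.196.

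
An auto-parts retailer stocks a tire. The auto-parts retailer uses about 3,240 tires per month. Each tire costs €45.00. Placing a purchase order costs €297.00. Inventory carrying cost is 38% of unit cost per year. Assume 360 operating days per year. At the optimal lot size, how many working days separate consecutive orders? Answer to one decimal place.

T ≈ 10.8 days

Annual demand D = 3,240 × 12 = 38,880.
Holding cost H = 0.38 × €45.00 = €17.1000 per unit per year.
EOQ = √(2DS/H) = √(2 × 38,880 × 297 / 17.1) ≈ 1162.14.
Cycle time = Q*/D × 360 = 1162.14 / 38,880 × 360 ≈ 10.761 days.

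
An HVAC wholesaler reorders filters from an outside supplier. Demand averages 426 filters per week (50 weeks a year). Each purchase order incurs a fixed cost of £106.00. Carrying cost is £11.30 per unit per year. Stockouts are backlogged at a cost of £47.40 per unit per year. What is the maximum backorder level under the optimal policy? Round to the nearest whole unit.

S* ≈ 135 filters

Annual demand D = 426 × 50 = 21,300.
With planned backorders, Q* = √(2DS/H) · √((H+B)/B).
√(2DS/H) = √(2 × 21,300 × 106 / 11.3) = 632.148.
√((H+B)/B) = √((11.3+47.4)/47.4) = 1.1128.
Q* ≈ 703.475.
S* = Q* · H/(H+B) = 703.475 × 11.3/58.7 ≈ 135.422.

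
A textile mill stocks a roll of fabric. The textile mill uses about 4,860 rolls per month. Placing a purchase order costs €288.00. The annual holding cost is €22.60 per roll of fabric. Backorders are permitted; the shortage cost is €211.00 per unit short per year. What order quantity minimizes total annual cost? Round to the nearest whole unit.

Annual demand D = 4,860 × 12 = 58,320.
With planned backorders, Q* = √(2DS/H) · √((H+B)/B).
√(2DS/H) = √(2 × 58,320 × 288 / 22.6) = 1219.174.
√((H+B)/B) = √((22.6+211)/211) = 1.0522.
Q* ≈ 1282.806.

Q* ≈ 1,283 rolls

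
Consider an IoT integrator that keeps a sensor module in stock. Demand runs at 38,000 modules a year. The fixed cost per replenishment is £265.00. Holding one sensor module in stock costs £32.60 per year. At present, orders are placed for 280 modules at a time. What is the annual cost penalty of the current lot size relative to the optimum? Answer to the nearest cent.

EOQ = √(2DS/H) = √(2 × 38,000 × 265 / 32.6) ≈ 786.00.
Cost at Q* = (D/Q*)S + (Q*/2)H = √(2DSH) ≈ £25,623.50.
Cost at Q = 280: (38,000/280)×265 + (280/2)×32.6 = £35,964.29 + £4,564.00 = £40,528.29.
Excess = £40,528.29 − £25,623.50 = £14,904.78.

Extra cost ≈ £14,904.78 per year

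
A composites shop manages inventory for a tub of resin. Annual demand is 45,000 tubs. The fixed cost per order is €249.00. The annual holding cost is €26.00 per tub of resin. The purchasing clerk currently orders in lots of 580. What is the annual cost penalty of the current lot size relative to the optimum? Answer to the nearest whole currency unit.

EOQ = √(2DS/H) = √(2 × 45,000 × 249 / 26) ≈ 928.40.
Cost at Q* = (D/Q*)S + (Q*/2)H = √(2DSH) ≈ €24,138.35.
Cost at Q = 580: (45,000/580)×249 + (580/2)×26 = €19,318.97 + €7,540.00 = €26,858.97.
Excess = €26,858.97 − €24,138.35 = €2,720.61.

Extra cost ≈ €2,721 per year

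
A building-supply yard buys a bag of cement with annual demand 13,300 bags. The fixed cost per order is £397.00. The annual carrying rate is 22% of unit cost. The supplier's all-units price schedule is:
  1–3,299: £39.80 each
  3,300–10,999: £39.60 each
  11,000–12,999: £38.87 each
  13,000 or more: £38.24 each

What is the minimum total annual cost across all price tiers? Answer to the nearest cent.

Holding cost per unit per year at price C is H = 0.22·C.
Candidates are each tier's EOQ (if it falls in that tier) and each price-break quantity.
EOQ at £39.80 = 1098.2 (feasible in tier 1): TC = 13,300×£39.80 + (13,300/1098.2)×397 + (1098.2/2)×0.22×£39.80 = £538,955.88.
EOQ at £39.60 = 1101.0 < 3300, so use break Q=3300: TC = 13,300×£39.60 + (13,300/3300.0)×397 + (3300.0/2)×0.22×£39.60 = £542,654.83.
EOQ at £38.87 = 1111.3 < 11000, so use break Q=11000: TC = 13,300×£38.87 + (13,300/11000.0)×397 + (11000.0/2)×0.22×£38.87 = £564,483.71.
EOQ at £38.24 = 1120.4 < 13000, so use break Q=13000: TC = 13,300×£38.24 + (13,300/13000.0)×397 + (13000.0/2)×0.22×£38.24 = £563,681.36.
Lowest total cost among the candidates is at Q = 1098.2.

TC* ≈ £538,955.88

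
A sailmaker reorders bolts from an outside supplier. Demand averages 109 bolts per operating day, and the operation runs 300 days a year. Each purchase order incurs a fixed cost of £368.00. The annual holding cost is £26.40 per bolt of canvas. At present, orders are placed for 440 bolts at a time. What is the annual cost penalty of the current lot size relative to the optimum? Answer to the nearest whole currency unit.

Extra cost ≈ £7,950 per year

Annual demand D = 109 × 300 = 32,700.
EOQ = √(2DS/H) = √(2 × 32,700 × 368 / 26.4) ≈ 954.80.
Cost at Q* = (D/Q*)S + (Q*/2)H = √(2DSH) ≈ £25,206.63.
Cost at Q = 440: (32,700/440)×368 + (440/2)×26.4 = £27,349.09 + £5,808.00 = £33,157.09.
Excess = £33,157.09 − £25,206.63 = £7,950.46.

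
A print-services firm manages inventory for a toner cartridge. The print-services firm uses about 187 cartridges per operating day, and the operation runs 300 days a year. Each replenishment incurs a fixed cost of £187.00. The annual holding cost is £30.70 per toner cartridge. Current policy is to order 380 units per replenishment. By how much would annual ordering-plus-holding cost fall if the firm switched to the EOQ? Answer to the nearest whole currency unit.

Annual demand D = 187 × 300 = 56,100.
EOQ = √(2DS/H) = √(2 × 56,100 × 187 / 30.7) ≈ 826.70.
Cost at Q* = (D/Q*)S + (Q*/2)H = √(2DSH) ≈ £25,379.70.
Cost at Q = 380: (56,100/380)×187 + (380/2)×30.7 = £27,607.11 + £5,833.00 = £33,440.11.
Excess = £33,440.11 − £25,379.70 = £8,060.41.

Extra cost ≈ £8,060 per year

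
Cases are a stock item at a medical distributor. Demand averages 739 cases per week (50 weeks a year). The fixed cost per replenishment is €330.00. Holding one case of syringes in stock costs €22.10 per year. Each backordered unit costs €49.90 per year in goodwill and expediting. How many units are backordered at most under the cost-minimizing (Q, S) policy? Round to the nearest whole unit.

Annual demand D = 739 × 50 = 36,950.
With planned backorders, Q* = √(2DS/H) · √((H+B)/B).
√(2DS/H) = √(2 × 36,950 × 330 / 22.1) = 1050.469.
√((H+B)/B) = √((22.1+49.9)/49.9) = 1.2012.
Q* ≈ 1261.825.
S* = Q* · H/(H+B) = 1261.825 × 22.1/72 ≈ 387.310.

S* ≈ 387 cases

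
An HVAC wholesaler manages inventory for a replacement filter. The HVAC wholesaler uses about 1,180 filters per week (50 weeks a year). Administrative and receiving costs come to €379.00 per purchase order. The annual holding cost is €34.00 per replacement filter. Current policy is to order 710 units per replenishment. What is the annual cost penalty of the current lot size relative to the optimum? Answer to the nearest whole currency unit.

Extra cost ≈ €4,570 per year

Annual demand D = 1,180 × 50 = 59,000.
EOQ = √(2DS/H) = √(2 × 59,000 × 379 / 34) ≈ 1146.89.
Cost at Q* = (D/Q*)S + (Q*/2)H = √(2DSH) ≈ €38,994.20.
Cost at Q = 710: (59,000/710)×379 + (710/2)×34 = €31,494.37 + €12,070.00 = €43,564.37.
Excess = €43,564.37 − €38,994.20 = €4,570.16.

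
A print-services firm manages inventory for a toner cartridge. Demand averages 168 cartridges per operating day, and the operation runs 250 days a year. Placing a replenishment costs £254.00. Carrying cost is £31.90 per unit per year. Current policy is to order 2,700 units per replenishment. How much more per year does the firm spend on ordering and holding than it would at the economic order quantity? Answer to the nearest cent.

Extra cost ≈ £20,927.45 per year

Annual demand D = 168 × 250 = 42,000.
EOQ = √(2DS/H) = √(2 × 42,000 × 254 / 31.9) ≈ 817.83.
Cost at Q* = (D/Q*)S + (Q*/2)H = √(2DSH) ≈ £26,088.66.
Cost at Q = 2,700: (42,000/2,700)×254 + (2,700/2)×31.9 = £3,951.11 + £43,065.00 = £47,016.11.
Excess = £47,016.11 − £26,088.66 = £20,927.45.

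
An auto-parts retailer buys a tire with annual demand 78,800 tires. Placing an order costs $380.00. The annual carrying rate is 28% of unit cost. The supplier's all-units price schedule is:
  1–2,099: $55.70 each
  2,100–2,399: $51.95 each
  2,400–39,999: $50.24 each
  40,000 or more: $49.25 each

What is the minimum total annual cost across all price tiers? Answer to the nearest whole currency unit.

TC* ≈ $3,988,269

Holding cost per unit per year at price C is H = 0.28·C.
Evaluate total cost at each tier's feasible EOQ or, if the EOQ is below the tier, at the tier's minimum quantity.
EOQ at $55.70 = 1959.6 (feasible in tier 1): TC = 78,800×$55.70 + (78,800/1959.6)×380 + (1959.6/2)×0.28×$55.70 = $4,419,721.63.
EOQ at $51.95 = 2029.1 < 2100, so use break Q=2100: TC = 78,800×$51.95 + (78,800/2100.0)×380 + (2100.0/2)×0.28×$51.95 = $4,123,192.35.
EOQ at $50.24 = 2063.3 < 2400, so use break Q=2400: TC = 78,800×$50.24 + (78,800/2400.0)×380 + (2400.0/2)×0.28×$50.24 = $3,988,269.31.
EOQ at $49.25 = 2084.0 < 40000, so use break Q=40000: TC = 78,800×$49.25 + (78,800/40000.0)×380 + (40000.0/2)×0.28×$49.25 = $4,157,448.60.
Lowest total cost among the candidates is at Q = 2400.0.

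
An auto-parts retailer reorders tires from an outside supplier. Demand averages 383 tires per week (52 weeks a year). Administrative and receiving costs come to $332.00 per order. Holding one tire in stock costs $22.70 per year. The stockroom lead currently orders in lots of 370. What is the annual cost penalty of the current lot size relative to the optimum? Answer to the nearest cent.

Annual demand D = 383 × 52 = 19,916.
EOQ = √(2DS/H) = √(2 × 19,916 × 332 / 22.7) ≈ 763.26.
Cost at Q* = (D/Q*)S + (Q*/2)H = √(2DSH) ≈ $17,325.99.
Cost at Q = 370: (19,916/370)×332 + (370/2)×22.7 = $17,870.57 + $4,199.50 = $22,070.07.
Excess = $22,070.07 − $17,325.99 = $4,744.08.

Extra cost ≈ $4,744.08 per year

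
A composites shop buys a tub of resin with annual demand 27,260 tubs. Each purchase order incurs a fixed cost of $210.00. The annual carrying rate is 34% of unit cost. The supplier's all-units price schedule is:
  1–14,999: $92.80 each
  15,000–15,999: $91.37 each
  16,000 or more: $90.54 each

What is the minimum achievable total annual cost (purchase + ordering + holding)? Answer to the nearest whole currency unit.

Holding cost per unit per year at price C is H = 0.34·C.
For each price level, check whether its EOQ is feasible; otherwise the best quantity at that price is the breakpoint.
EOQ at $92.80 = 602.4 (feasible in tier 1): TC = 27,260×$92.80 + (27,260/602.4)×210 + (602.4/2)×0.34×$92.80 = $2,548,734.45.
EOQ at $91.37 = 607.1 < 15000, so use break Q=15000: TC = 27,260×$91.37 + (27,260/15000.0)×210 + (15000.0/2)×0.34×$91.37 = $2,724,121.34.
EOQ at $90.54 = 609.9 < 16000, so use break Q=16000: TC = 27,260×$90.54 + (27,260/16000.0)×210 + (16000.0/2)×0.34×$90.54 = $2,714,746.99.
Lowest total cost among the candidates is at Q = 602.4.

TC* ≈ $2,548,734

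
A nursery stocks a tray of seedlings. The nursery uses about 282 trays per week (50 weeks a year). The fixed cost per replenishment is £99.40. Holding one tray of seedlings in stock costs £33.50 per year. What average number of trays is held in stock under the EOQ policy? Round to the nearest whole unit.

Annual demand D = 282 × 50 = 14,100.
EOQ = √(2DS/H) = √(2 × 14,100 × 99.4 / 33.5) ≈ 289.26.
Average inventory = Q*/2 ≈ 289.26 / 2 = 144.632.

Average inventory ≈ 145 trays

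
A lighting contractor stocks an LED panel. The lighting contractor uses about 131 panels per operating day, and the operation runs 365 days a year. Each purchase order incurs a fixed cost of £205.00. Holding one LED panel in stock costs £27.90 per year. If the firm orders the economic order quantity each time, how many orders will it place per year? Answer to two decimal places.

N ≈ 57.04 orders per year

Annual demand D = 131 × 365 = 47,815.
Q* = √(2DS/H) = √(2 × 47,815 × 205 / 27.9) ≈ 838.25.
Orders per year = D / Q* = 47,815 / 838.25 ≈ 57.042.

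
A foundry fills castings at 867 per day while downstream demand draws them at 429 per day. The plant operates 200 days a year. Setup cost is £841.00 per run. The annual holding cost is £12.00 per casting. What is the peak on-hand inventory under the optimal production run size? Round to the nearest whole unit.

I_max ≈ 2,465 castings

Annual demand D = 429 × 200 = 85,800.
Production build-up factor (1 − d/p) = 1 − 429/867 = 0.5052.
Q* = √(2DS / (H(1 − d/p))) = √(2 × 85,800 × 841 / (12 × 0.5052)).
= √(144,315,600 / 6.0623) ≈ 4879.086.
Maximum inventory = Q*(1 − d/p) = 4879.086 × 0.5052 ≈ 2464.867.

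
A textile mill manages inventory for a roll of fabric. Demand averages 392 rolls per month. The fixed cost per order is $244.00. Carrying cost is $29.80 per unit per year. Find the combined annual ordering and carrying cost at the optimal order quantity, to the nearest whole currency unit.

Annual demand D = 392 × 12 = 4,704.
Q* = √(2DS/H) = √(2 × 4,704 × 244 / 29.8) ≈ 277.55.
At the optimum the two cost components are equal, so total cost = 2·(Q*/2)H = Q*·H.
Minimum total = √(2DSH) = √(2 × 4,704 × 244 × 29.8) ≈ 8270.880.

TC* ≈ $8,271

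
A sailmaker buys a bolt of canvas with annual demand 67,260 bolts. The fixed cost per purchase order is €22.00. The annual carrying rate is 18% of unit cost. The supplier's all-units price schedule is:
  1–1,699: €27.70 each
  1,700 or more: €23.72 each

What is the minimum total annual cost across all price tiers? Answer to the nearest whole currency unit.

TC* ≈ €1,599,907

Holding cost per unit per year at price C is H = 0.18·C.
Evaluate total cost at each tier's feasible EOQ or, if the EOQ is below the tier, at the tier's minimum quantity.
EOQ at €27.70 = 770.4 (feasible in tier 1): TC = 67,260×€27.70 + (67,260/770.4)×22 + (770.4/2)×0.18×€27.70 = €1,866,943.32.
EOQ at €23.72 = 832.6 < 1700, so use break Q=1700: TC = 67,260×€23.72 + (67,260/1700.0)×22 + (1700.0/2)×0.18×€23.72 = €1,599,906.78.
Lowest total cost among the candidates is at Q = 1700.0.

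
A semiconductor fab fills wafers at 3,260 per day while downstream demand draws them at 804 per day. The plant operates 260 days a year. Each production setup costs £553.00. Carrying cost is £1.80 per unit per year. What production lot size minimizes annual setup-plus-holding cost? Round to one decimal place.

Q* ≈ 13,057.2 wafers

Annual demand D = 804 × 260 = 209,040.
Production build-up factor (1 − d/p) = 1 − 804/3,260 = 0.7534.
Q* = √(2DS / (H(1 − d/p))) = √(2 × 209,040 × 553 / (1.8 × 0.7534)).
= √(231,198,240 / 1.3561) ≈ 13057.217.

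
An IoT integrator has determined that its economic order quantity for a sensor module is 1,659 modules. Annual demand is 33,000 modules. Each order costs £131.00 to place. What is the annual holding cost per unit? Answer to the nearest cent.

Invert the EOQ relation Q*² = 2DS/H.
From Q* = √(2DS/H): H = 2DS / Q*² = 2 × 33,000 × 131 / 1,659² = 3.1414.

H ≈ £3.14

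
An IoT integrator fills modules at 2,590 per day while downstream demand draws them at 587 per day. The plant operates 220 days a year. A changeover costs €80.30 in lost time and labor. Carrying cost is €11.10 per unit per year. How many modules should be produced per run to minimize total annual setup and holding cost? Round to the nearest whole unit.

Q* ≈ 1,554 modules

Annual demand D = 587 × 220 = 129,140.
Production build-up factor (1 − d/p) = 1 − 587/2,590 = 0.7734.
Q* = √(2DS / (H(1 − d/p))) = √(2 × 129,140 × 80.3 / (11.1 × 0.7734)).
= √(20,739,884 / 8.5843) ≈ 1554.358.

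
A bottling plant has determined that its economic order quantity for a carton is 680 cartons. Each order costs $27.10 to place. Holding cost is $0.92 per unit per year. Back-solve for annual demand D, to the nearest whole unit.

Invert the EOQ relation Q*² = 2DS/H.
From Q* = √(2DS/H): D = Q*²H / (2S) = 680² × 0.92 / (2 × 27.1) = 7848.856.

D ≈ 7,849 cartons per year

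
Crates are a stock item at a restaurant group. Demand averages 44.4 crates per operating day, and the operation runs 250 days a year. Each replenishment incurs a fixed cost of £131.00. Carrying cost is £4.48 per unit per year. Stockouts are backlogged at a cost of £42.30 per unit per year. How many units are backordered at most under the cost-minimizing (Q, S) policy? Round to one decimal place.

S* ≈ 81.1 crates

Annual demand D = 44.4 × 250 = 11,100.
With planned backorders, Q* = √(2DS/H) · √((H+B)/B).
√(2DS/H) = √(2 × 11,100 × 131 / 4.48) = 805.700.
√((H+B)/B) = √((4.48+42.3)/42.3) = 1.0516.
Q* ≈ 847.292.
S* = Q* · H/(H+B) = 847.292 × 4.48/46.78 ≈ 81.143.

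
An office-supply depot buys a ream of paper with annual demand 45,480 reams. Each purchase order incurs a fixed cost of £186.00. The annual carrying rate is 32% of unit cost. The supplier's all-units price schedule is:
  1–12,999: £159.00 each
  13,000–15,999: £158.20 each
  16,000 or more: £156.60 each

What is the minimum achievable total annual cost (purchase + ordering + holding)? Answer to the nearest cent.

TC* ≈ £7,260,659.67

Holding cost per unit per year at price C is H = 0.32·C.
For each price level, check whether its EOQ is feasible; otherwise the best quantity at that price is the breakpoint.
EOQ at £159.00 = 576.6 (feasible in tier 1): TC = 45,480×£159.00 + (45,480/576.6)×186 + (576.6/2)×0.32×£159.00 = £7,260,659.67.
EOQ at £158.20 = 578.1 < 13000, so use break Q=13000: TC = 45,480×£158.20 + (45,480/13000.0)×186 + (13000.0/2)×0.32×£158.20 = £7,524,642.71.
EOQ at £156.60 = 581.0 < 16000, so use break Q=16000: TC = 45,480×£156.60 + (45,480/16000.0)×186 + (16000.0/2)×0.32×£156.60 = £7,523,592.71.
Lowest total cost among the candidates is at Q = 576.6.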